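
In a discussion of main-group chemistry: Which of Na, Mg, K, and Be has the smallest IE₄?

K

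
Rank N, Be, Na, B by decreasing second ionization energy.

Na > N > B > Be

IE_2 is the cost of taking one more electron from the +1 cation: N⁺ still has 4 valence electrons; Be⁺ still has 1 valence electron; Na⁺ is the bare [Ne] core; B⁺ still has 2 valence electrons.
Core electrons are held far more tightly than valence electrons, so Na tops the IE_2 order.
Valence configurations: N⁺ [He]2s²2p², Be⁺ [He]2s¹, B⁺ [He]2s².
The numbers (kJ/mol): N 2856, Be 1757, Na 4562, B 2427.
Hence IE_2: Be < B < N < Na.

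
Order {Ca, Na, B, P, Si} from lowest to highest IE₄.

The fourth ionization energy removes an electron from the +3 ion. For each element: Ca³⁺ is already 1 electron into the core; Na³⁺ is already 2 electrons into the core; B³⁺ is the bare [He] core; P³⁺ still has 2 valence electrons; Si³⁺ still has 1 valence electron.
Pulling an electron out of a noble-gas core costs far more than removing a remaining valence electron, so Ca, Na and B sit at the high end of IE_4.
Valence configurations: P³⁺ [Ne]3s², Si³⁺ [Ne]3s¹.
Approximate IE_4 values (kJ/mol): Ca 6491, Na 9543, B 25026, P 4964, Si 4356.
Hence IE_4: Si < P < Ca < Na < B.

Si < P < Ca < Na < B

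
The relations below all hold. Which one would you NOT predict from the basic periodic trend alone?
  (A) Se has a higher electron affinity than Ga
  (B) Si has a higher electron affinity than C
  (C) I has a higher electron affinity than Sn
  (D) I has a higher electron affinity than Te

(B)

The general trend: electron affinity increases across a period and decreases down a group.
(A) Se (period 4, group 16) vs Ga (period 4, group 13): the stated order agrees with the simple trend.
(B) Si (period 3, group 14) vs C (period 2, group 14): the stated order contradicts the simple trend.
(C) I (period 5, group 17) vs Sn (period 5, group 14): the stated order agrees with the simple trend.
(D) I (period 5, group 17) vs Te (period 5, group 16): the stated order agrees with the simple trend.
The exception is (B): Si's larger, more diffuse 3p orbitals accept an added electron slightly more readily than C's compact 2p.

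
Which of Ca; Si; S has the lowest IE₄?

Si

IE_4 is the cost of taking one more electron from the +3 cation: Ca³⁺ is already 1 electron into the core; Si³⁺ still has 1 valence electron; S³⁺ still has 3 valence electrons.
Breaking into a closed-shell core is much more expensive than removing a leftover valence electron — Ca has the largest IE_4 here.
Valence configurations: Si³⁺ [Ne]3s¹, S³⁺ [Ne]3s²3p¹.
The numbers (kJ/mol): Ca 6491, Si 4356, S 4556.
Hence IE_4: Si < S < Ca.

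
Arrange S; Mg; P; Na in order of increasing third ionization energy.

P, S, Na, Mg

The third ionization energy removes an electron from the +2 ion. For each element: S²⁺ still has 4 valence electrons; Mg²⁺ is the bare [Ne] core; P²⁺ still has 3 valence electrons; Na²⁺ is already 1 electron into the core.
Core electrons are held far more tightly than valence electrons, so Na and Mg top the IE_3 order.
Valence configurations: S²⁺ [Ne]3s²3p², P²⁺ [Ne]3s²3p¹.
Tabulated IE_3 (kJ/mol): S 3357, Mg 7733, P 2914, Na 6910.
So the third ionization energies run P < S < Na < Mg.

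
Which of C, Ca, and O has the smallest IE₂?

IE_2 is the cost of taking one more electron from the +1 cation: C⁺ still has 3 valence electrons; Ca⁺ still has 1 valence electron; O⁺ still has 5 valence electrons.
All are still removing valence electrons, so compare the +1 ions as you would atoms: IE_2 generally rises across a period (higher Z_eff) and falls down a group (larger shell), subject to the usual subshell exceptions.
Valence configurations: C⁺ [He]2s²2p¹, Ca⁺ [Ar]4s¹, O⁺ [He]2s²2p³.
The numbers (kJ/mol): C 2353, Ca 1145, O 3388.
So the second ionization energies run Ca < C < O.

Ca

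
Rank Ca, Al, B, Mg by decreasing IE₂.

IE_2 is the cost of taking one more electron from the +1 cation: Ca⁺ still has 1 valence electron; Al⁺ still has 2 valence electrons; B⁺ still has 2 valence electrons; Mg⁺ still has 1 valence electron.
All are still removing valence electrons, so compare the +1 ions as you would atoms: IE_2 generally rises across a period (higher Z_eff) and falls down a group (larger shell), subject to the usual subshell exceptions.
Valence configurations: Ca⁺ [Ar]4s¹, Al⁺ [Ne]3s², B⁺ [He]2s², Mg⁺ [Ne]3s¹.
The numbers (kJ/mol): Ca 1145, Al 1817, B 2427, Mg 1451.
Hence IE_2: Ca < Mg < Al < B.

B > Al > Mg > Ca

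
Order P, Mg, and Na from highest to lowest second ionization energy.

Na, P, Mg

The second ionization energy removes an electron from the +1 ion. For each element: P⁺ still has 4 valence electrons; Mg⁺ still has 1 valence electron; Na⁺ is the bare [Ne] core.
Breaking into a closed-shell core is much more expensive than removing a leftover valence electron — Na has the largest IE_2 here.
Valence configurations: P⁺ [Ne]3s²3p², Mg⁺ [Ne]3s¹.
The numbers (kJ/mol): P 1907, Mg 1451, Na 4562.
Hence IE_2: Mg < P < Na.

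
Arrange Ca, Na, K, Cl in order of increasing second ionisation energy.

Ca < Cl < K < Na

Consider each +1 ion: Ca⁺ still has 1 valence electron; Na⁺ is the bare [Ne] core; K⁺ is the bare [Ar] core; Cl⁺ still has 6 valence electrons.
Pulling an electron out of a noble-gas core costs far more than removing a remaining valence electron, so K and Na sit at the high end of IE_2.
Valence configurations: Ca⁺ [Ar]4s¹, Cl⁺ [Ne]3s²3p⁴.
Approximate IE_2 values (kJ/mol): Ca 1145, Na 4562, K 3052, Cl 2298.
Overall IE_2 order: Ca < Cl < K < Na.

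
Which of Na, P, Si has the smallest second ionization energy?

Si

IE_2 is the cost of taking one more electron from the +1 cation: Na⁺ is the bare [Ne] core; P⁺ still has 4 valence electrons; Si⁺ still has 3 valence electrons.
Pulling an electron out of a noble-gas core costs far more than removing a remaining valence electron, so Na sits at the high end of IE_2.
Valence configurations: P⁺ [Ne]3s²3p², Si⁺ [Ne]3s²3p¹.
Tabulated IE_2 (kJ/mol): Na 4562, P 1907, Si 1577.
Overall IE_2 order: Si < P < Na.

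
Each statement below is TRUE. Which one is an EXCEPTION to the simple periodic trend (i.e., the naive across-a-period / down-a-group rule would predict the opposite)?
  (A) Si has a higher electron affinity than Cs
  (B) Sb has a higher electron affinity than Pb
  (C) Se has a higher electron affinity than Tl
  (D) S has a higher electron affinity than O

(D)

The general trend: electron affinity increases across a period and decreases down a group.
(A) Si (period 3, group 14) vs Cs (period 6, group 1): the stated order agrees with the simple trend.
(B) Sb (period 5, group 15) vs Pb (period 6, group 14): the stated order agrees with the simple trend.
(C) Se (period 4, group 16) vs Tl (period 6, group 13): the stated order agrees with the simple trend.
(D) S (period 3, group 16) vs O (period 2, group 16): the stated order contradicts the simple trend.
The exception is (D): the compact 2p subshell of O repels the added electron more than S's larger 3p does.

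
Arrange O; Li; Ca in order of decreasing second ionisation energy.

After 1 electron has been removed, what remains? O⁺ still has 5 valence electrons; Li⁺ is the bare [He] core; Ca⁺ still has 1 valence electron.
Core electrons are held far more tightly than valence electrons, so Li tops the IE_2 order.
Valence configurations: O⁺ [He]2s²2p³, Ca⁺ [Ar]4s¹.
Approximate IE_2 values (kJ/mol): O 3388, Li 7298, Ca 1145.
Putting it together, IE_2: Ca < O < Li.

Li > O > Ca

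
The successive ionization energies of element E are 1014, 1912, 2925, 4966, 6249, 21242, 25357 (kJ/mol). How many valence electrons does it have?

Look for the largest jump between consecutive ionization energies: IE6/IE5 ≈ 3.4, far larger than any earlier ratio.
That jump marks the point where a core electron is being removed. So the atom has 5 valence electrons.

5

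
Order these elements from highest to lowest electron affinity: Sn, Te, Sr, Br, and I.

Br > I > Te > Sn > Sr

Adding an electron releases more energy for atoms nearer the top right (short of the noble gases).
Neither a single period nor a single group — weigh both effects.
Sn > Sr: Sn lies to the right of Sr in period 5, so the across-period effect alone puts Sn higher.
Te > Sn: Te lies to the right of Sn in period 5, so the across-period effect alone puts Te higher.
I > Te: both are in period 5; the period trend gives I the larger value.
Br > I: Br sits above I in group 17, so the down-group effect alone puts Br higher.
Approximate values (kJ/mol): Br 325, Sr 5, Sn 107, Te 190, I 295.
So from highest to lowest: Br > I > Te > Sn > Sr.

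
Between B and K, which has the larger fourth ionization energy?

B

After 3 electrons have been removed, what remains? B³⁺ is the bare [He] core; K³⁺ is already 2 electrons into the core.
All of these are removing an electron from a noble-gas core or deeper; the smaller core (lower principal quantum number) is held far more tightly, and within a period the higher nuclear charge binds the same core more tightly.
Approximate IE_4 values (kJ/mol): B 25026, K 5877.
Putting it together, IE_4: K < B.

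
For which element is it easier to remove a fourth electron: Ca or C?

The fourth ionization energy removes an electron from the +3 ion. For each element: Ca³⁺ is already 1 electron into the core; C³⁺ still has 1 valence electron.
Breaking into a closed-shell core is much more expensive than removing a leftover valence electron — Ca has the largest IE_4 here.
Approximate IE_4 values (kJ/mol): Ca 6491, C 6223.
So the fourth ionization energies run C < Ca.

C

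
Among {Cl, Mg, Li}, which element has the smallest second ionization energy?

IE_2 is the cost of taking one more electron from the +1 cation: Cl⁺ still has 6 valence electrons; Mg⁺ still has 1 valence electron; Li⁺ is the bare [He] core.
Pulling an electron out of a noble-gas core costs far more than removing a remaining valence electron, so Li sits at the high end of IE_2.
Valence configurations: Cl⁺ [Ne]3s²3p⁴, Mg⁺ [Ne]3s¹.
The numbers (kJ/mol): Cl 2298, Mg 1451, Li 7298.
Overall IE_2 order: Mg < Cl < Li.

Mg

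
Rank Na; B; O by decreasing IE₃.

Na > O > B

The third ionization energy removes an electron from the +2 ion. For each element: Na²⁺ is already 1 electron into the core; B²⁺ still has 1 valence electron; O²⁺ still has 4 valence electrons.
Breaking into a closed-shell core is much more expensive than removing a leftover valence electron — Na has the largest IE_3 here.
Valence configurations: B²⁺ [He]2s¹, O²⁺ [He]2s²2p².
Approximate IE_3 values (kJ/mol): Na 6910, B 3660, O 5300.
Overall IE_3 order: B < O < Na.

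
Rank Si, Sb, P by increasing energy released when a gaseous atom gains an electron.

P < Sb < Si

Si is in period 3, group 14; P is in period 3, group 15; Sb is in period 5, group 15.
Adding an electron releases more energy for atoms nearer the top right (short of the noble gases).
Here both period and group differ, so the two effects have to be weighed against each other.
Sb > P: this pair runs against the simple trend — see the exception note.
Si > Sb: the two effects oppose for this pair; the down-group effect wins (134 vs 103 kJ/mol).
Note the exception: Sb has a higher electron affinity than P, contrary to the simple trend — both are half-filled np³, but the pairing/repulsion penalty for the added electron shrinks as the p orbitals become larger and more diffuse down the group, and for Sb that outweighs the weaker nuclear attraction.
Note the exception: Si has a higher electron affinity than P, contrary to the simple trend — adding an electron to P's half-filled 3p³ is unfavourable, so Si (3p²) has the more exothermic EA.
Approximate values (kJ/mol): Si 134, P 72, Sb 103.
So from lowest to highest: P < Sb < Si.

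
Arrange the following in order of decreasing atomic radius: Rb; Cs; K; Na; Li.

Cs > Rb > K > Na > Li

Li is in period 2, group 1; Na is in period 3, group 1; K is in period 4, group 1; Rb is in period 5, group 1; Cs is in period 6, group 1.
Moving right in a period, electrons are added to the same shell under a stronger nuclear pull, so atoms get smaller; moving down, a new shell is opened and atoms get larger.
All are in group 1, so atomic radius increases down the group.
So from largest to smallest: Cs > Rb > K > Na > Li.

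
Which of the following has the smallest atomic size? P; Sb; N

N

N is in period 2, group 15; P is in period 3, group 15; Sb is in period 5, group 15.
Atomic radius shrinks across a period as nuclear charge pulls the same shell inward, and grows down a group as new shells are added.
All are in group 15, so atomic radius increases down the group.
The smallest atomic size among these belongs to N.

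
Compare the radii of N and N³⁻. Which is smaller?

N

Forming N³⁻ adds 3 electrons to N. More electron–electron repulsion in the same shell, with unchanged nuclear charge, lets the cloud expand.
An anion is larger than its parent atom: N³⁻ > N.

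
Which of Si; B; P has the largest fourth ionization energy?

B

Consider each +3 ion: Si³⁺ still has 1 valence electron; B³⁺ is the bare [He] core; P³⁺ still has 2 valence electrons.
Core electrons are held far more tightly than valence electrons, so B tops the IE_4 order.
Valence configurations: Si³⁺ [Ne]3s¹, P³⁺ [Ne]3s².
Approximate IE_4 values (kJ/mol): Si 4356, B 25026, P 4964.
So the fourth ionization energies run Si < P < B.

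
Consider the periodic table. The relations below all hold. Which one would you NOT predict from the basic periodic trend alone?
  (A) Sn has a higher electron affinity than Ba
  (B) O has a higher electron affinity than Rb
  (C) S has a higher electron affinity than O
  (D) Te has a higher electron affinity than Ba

(C)

The general trend: electron affinity increases across a period and decreases down a group.
(A) Sn (period 5, group 14) vs Ba (period 6, group 2): the stated order agrees with the simple trend.
(B) O (period 2, group 16) vs Rb (period 5, group 1): the stated order agrees with the simple trend.
(C) S (period 3, group 16) vs O (period 2, group 16): the stated order contradicts the simple trend.
(D) Te (period 5, group 16) vs Ba (period 6, group 2): the stated order agrees with the simple trend.
The exception is (C): the compact 2p subshell of O repels the added electron more than S's larger 3p does.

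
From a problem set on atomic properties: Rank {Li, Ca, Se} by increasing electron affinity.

EA tends to increase across a period and decrease down a group, though the pattern is less regular than for IE or radius.
Here both period and group differ, so the two effects have to be weighed against each other.
Li > Ca: period and group pull opposite ways; the down-group shift dominates (60 vs 2 kJ/mol).
Se > Li: the two effects oppose for this pair; the across-period effect wins (195 vs 60 kJ/mol).
For reference (kJ/mol): Li 60, Ca 2, Se 195.
So from lowest to highest: Ca < Li < Se.

Ca, Li, Se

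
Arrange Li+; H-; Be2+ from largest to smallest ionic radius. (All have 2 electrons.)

H-, Li+, Be2+

All of these have 2 electrons, so size is governed by nuclear charge alone: the more protons, the stronger the pull on the same electron cloud, and the smaller the ion.
Nuclear charges: Be2+ (Z=4), Li+ (Z=3), H- (Z=1).
Largest to smallest: H- > Li+ > Be2+.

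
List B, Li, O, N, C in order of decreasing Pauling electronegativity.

Electronegativity increases across a period and decreases down a group, tracking effective nuclear charge and atomic size.
All lie in period 2, so electronegativity increases left to right.
So from highest to lowest: O > N > C > B > Li.

O > N > C > B > Li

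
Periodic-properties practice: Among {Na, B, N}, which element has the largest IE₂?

Na

IE_2 is the cost of taking one more electron from the +1 cation: Na⁺ is the bare [Ne] core; B⁺ still has 2 valence electrons; N⁺ still has 4 valence electrons.
Breaking into a closed-shell core is much more expensive than removing a leftover valence electron — Na has the largest IE_2 here.
Valence configurations: B⁺ [He]2s², N⁺ [He]2s²2p².
Approximate IE_2 values (kJ/mol): Na 4562, B 2427, N 2856.
Hence IE_2: B < N < Na.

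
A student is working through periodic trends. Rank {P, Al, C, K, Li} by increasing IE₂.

Al < P < C < K < Li

Consider each +1 ion: P⁺ still has 4 valence electrons; Al⁺ still has 2 valence electrons; C⁺ still has 3 valence electrons; K⁺ is the bare [Ar] core; Li⁺ is the bare [He] core.
Pulling an electron out of a noble-gas core costs far more than removing a remaining valence electron, so K and Li sit at the high end of IE_2.
Valence configurations: P⁺ [Ne]3s²3p², Al⁺ [Ne]3s², C⁺ [He]2s²2p¹.
The numbers (kJ/mol): P 1907, Al 1817, C 2353, K 3052, Li 7298.
Hence IE_2: Al < P < C < K < Li.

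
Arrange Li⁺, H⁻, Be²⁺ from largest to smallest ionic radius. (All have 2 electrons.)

H⁻ > Li⁺ > Be²⁺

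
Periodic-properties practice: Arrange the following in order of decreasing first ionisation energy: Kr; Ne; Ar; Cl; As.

Ne > Ar > Kr > Cl > As

Ne is in period 2, group 18; Cl is in period 3, group 17; Ar is in period 3, group 18; As is in period 4, group 15; Kr is in period 4, group 18.
Removing the outermost electron gets harder across a period and easier down a group.
Neither a single period nor a single group — weigh both effects.
Cl > As: relative to As, both the across-period and down-group shifts push Cl's first ionization energy up.
Kr > Cl: the two effects oppose for this pair; the across-period effect wins (1351 vs 1251 kJ/mol).
Ar > Kr: they share group 18; the group trend gives Ar the larger value.
Ne > Ar: they share group 18; the group trend gives Ne the larger value.
For reference (kJ/mol): Ne 2081, Cl 1251, Ar 1521, As 947, Kr 1351.
So from highest to lowest: Ne > Ar > Kr > Cl > As.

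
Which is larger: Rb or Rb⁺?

Rb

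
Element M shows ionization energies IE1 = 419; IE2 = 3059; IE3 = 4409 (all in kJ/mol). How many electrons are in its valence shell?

1

Look for the largest jump between consecutive ionization energies: IE2/IE1 ≈ 7.3, far larger than any earlier ratio.
That jump marks the point where a core electron is being removed. So the atom has 1 valence electron.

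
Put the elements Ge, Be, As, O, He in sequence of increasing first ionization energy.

He is in period 1, group 18; Be is in period 2, group 2; O is in period 2, group 16; Ge is in period 4, group 14; As is in period 4, group 15.
IE₁ increases left→right with effective nuclear charge and decreases top→bottom as the valence shell moves farther out.
Here both period and group differ, so the two effects have to be weighed against each other.
Be > Ge: the two effects oppose for this pair; the down-group effect wins (900 vs 762 kJ/mol).
As > Be: period and group pull opposite ways; the across-period shift dominates (947 vs 900 kJ/mol).
O > As: relative to As, both the across-period and down-group shifts push O's first ionization energy up.
He > O: both effects reinforce here, so He is clearly the higher of the two.
For reference (kJ/mol): He 2372, Be 900, O 1314, Ge 762, As 947.
So from lowest to highest: Ge < Be < As < O < He.

Ge, Be, As, O, He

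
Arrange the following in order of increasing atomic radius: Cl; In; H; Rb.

H is in period 1, group 1; Cl is in period 3, group 17; Rb is in period 5, group 1; In is in period 5, group 13.
Moving right in a period, electrons are added to the same shell under a stronger nuclear pull, so atoms get smaller; moving down, a new shell is opened and atoms get larger.
Here both period and group differ, so the two effects have to be weighed against each other.
Cl > H: period and group pull opposite ways; the down-group shift dominates (99 vs 32 pm).
In > Cl: relative to Cl, both the across-period and down-group shifts push In's atomic radius up.
Rb > In: Rb lies to the left of In in period 5, so the across-period effect alone puts Rb larger.
For reference (pm): H 32, Cl 99, Rb 210, In 142.
So from smallest to largest: H < Cl < In < Rb.

H < Cl < In < Rb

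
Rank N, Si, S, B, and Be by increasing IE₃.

Si < S < B < N < Be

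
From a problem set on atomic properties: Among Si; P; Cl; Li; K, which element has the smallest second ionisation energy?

Si

Consider each +1 ion: Si⁺ still has 3 valence electrons; P⁺ still has 4 valence electrons; Cl⁺ still has 6 valence electrons; Li⁺ is the bare [He] core; K⁺ is the bare [Ar] core.
Pulling an electron out of a noble-gas core costs far more than removing a remaining valence electron, so K and Li sit at the high end of IE_2.
Valence configurations: Si⁺ [Ne]3s²3p¹, P⁺ [Ne]3s²3p², Cl⁺ [Ne]3s²3p⁴.
The numbers (kJ/mol): Si 1577, P 1907, Cl 2298, Li 7298, K 3052.
Overall IE_2 order: Si < P < Cl < K < Li.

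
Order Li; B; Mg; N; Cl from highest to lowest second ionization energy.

The second ionization energy removes an electron from the +1 ion. For each element: Li⁺ is the bare [He] core; B⁺ still has 2 valence electrons; Mg⁺ still has 1 valence electron; N⁺ still has 4 valence electrons; Cl⁺ still has 6 valence electrons.
Core electrons are held far more tightly than valence electrons, so Li tops the IE_2 order.
Valence configurations: B⁺ [He]2s², Mg⁺ [Ne]3s¹, N⁺ [He]2s²2p², Cl⁺ [Ne]3s²3p⁴.
The numbers (kJ/mol): Li 7298, B 2427, Mg 1451, N 2856, Cl 2298.
Putting it together, IE_2: Mg < Cl < B < N < Li.

Li > N > B > Cl > Mg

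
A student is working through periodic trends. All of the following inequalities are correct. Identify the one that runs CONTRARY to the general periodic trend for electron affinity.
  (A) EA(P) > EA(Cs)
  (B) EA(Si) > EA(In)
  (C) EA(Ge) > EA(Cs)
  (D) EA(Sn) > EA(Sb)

(D)

The general trend: electron affinity increases across a period and decreases down a group.
(A) P (period 3, group 15) vs Cs (period 6, group 1): the stated order agrees with the simple trend.
(B) Si (period 3, group 14) vs In (period 5, group 13): the stated order agrees with the simple trend.
(C) Ge (period 4, group 14) vs Cs (period 6, group 1): the stated order agrees with the simple trend.
(D) Sn (period 5, group 14) vs Sb (period 5, group 15): the stated order contradicts the simple trend.
The exception is (D): adding an electron to Sb's half-filled 5p³ is unfavourable, so Sn has the more exothermic EA.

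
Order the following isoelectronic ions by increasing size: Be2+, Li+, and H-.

Be2+ < Li+ < H-

All of these have 2 electrons, so size is governed by nuclear charge alone: the more protons, the stronger the pull on the same electron cloud, and the smaller the ion.
Nuclear charges: Be2+ (Z=4), Li+ (Z=3), H- (Z=1).
Smallest to largest: Be2+ < Li+ < H-.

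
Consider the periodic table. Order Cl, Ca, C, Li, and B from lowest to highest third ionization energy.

After 2 electrons have been removed, what remains? Cl²⁺ still has 5 valence electrons; Ca²⁺ is the bare [Ar] core; C²⁺ still has 2 valence electrons; Li²⁺ is already 1 electron into the core; B²⁺ still has 1 valence electron.
Pulling an electron out of a noble-gas core costs far more than removing a remaining valence electron, so Ca and Li sit at the high end of IE_3.
Valence configurations: Cl²⁺ [Ne]3s²3p³, C²⁺ [He]2s², B²⁺ [He]2s¹.
Tabulated IE_3 (kJ/mol): Cl 3822, Ca 4912, C 4620, Li 11815, B 3660.
Overall IE_3 order: B < Cl < C < Ca < Li.

B < Cl < C < Ca < Li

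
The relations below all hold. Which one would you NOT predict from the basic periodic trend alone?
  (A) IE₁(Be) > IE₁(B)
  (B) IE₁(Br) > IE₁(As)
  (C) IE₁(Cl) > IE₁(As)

The general trend: first ionisation energy increases across a period and decreases down a group.
(A) Be (period 2, group 2) vs B (period 2, group 13): the stated order contradicts the simple trend.
(B) Br (period 4, group 17) vs As (period 4, group 15): the stated order agrees with the simple trend.
(C) Cl (period 3, group 17) vs As (period 4, group 15): the stated order agrees with the simple trend.
The exception is (A): removing B's lone 2p electron is easier than breaking Be's filled 2s².

(A)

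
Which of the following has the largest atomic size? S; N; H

H is in period 1, group 1; N is in period 2, group 15; S is in period 3, group 16.
Radius decreases left→right (rising Z_eff, same n) and increases top→bottom (higher n).
These span different periods and groups, so the two trends combine.
N > H: the two effects oppose for this pair; the down-group effect wins (71 vs 32 pm).
S > N: period and group pull opposite ways; the down-group shift dominates (103 vs 71 pm).
For reference (pm): H 32, N 71, S 103.
The largest atomic size among these belongs to S.

S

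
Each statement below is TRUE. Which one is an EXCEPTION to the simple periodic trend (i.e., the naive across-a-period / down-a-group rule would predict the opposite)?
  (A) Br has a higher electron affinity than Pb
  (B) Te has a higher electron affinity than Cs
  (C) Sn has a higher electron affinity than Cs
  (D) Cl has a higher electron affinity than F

(D)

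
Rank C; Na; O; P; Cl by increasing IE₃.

P < Cl < C < O < Na

After 2 electrons have been removed, what remains? C²⁺ still has 2 valence electrons; Na²⁺ is already 1 electron into the core; O²⁺ still has 4 valence electrons; P²⁺ still has 3 valence electrons; Cl²⁺ still has 5 valence electrons.
Core electrons are held far more tightly than valence electrons, so Na tops the IE_3 order.
Valence configurations: C²⁺ [He]2s², O²⁺ [He]2s²2p², P²⁺ [Ne]3s²3p¹, Cl²⁺ [Ne]3s²3p³.
Tabulated IE_3 (kJ/mol): C 4620, Na 6910, O 5300, P 2914, Cl 3822.
So the third ionization energies run P < Cl < C < O < Na.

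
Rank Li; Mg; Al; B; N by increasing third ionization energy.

Al < B < N < Mg < Li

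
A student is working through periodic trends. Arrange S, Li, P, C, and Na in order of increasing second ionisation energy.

P < S < C < Na < Li

Consider each +1 ion: S⁺ still has 5 valence electrons; Li⁺ is the bare [He] core; P⁺ still has 4 valence electrons; C⁺ still has 3 valence electrons; Na⁺ is the bare [Ne] core.
Core electrons are held far more tightly than valence electrons, so Na and Li top the IE_2 order.
Valence configurations: S⁺ [Ne]3s²3p³, P⁺ [Ne]3s²3p², C⁺ [He]2s²2p¹.
Approximate IE_2 values (kJ/mol): S 2252, Li 7298, P 1907, C 2353, Na 4562.
Overall IE_2 order: P < S < C < Na < Li.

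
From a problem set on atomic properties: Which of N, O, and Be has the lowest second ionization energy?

Be

IE_2 is the cost of taking one more electron from the +1 cation: N⁺ still has 4 valence electrons; O⁺ still has 5 valence electrons; Be⁺ still has 1 valence electron.
All are still removing valence electrons, so compare the +1 ions as you would atoms: IE_2 generally rises across a period (higher Z_eff) and falls down a group (larger shell), subject to the usual subshell exceptions.
Valence configurations: N⁺ [He]2s²2p², O⁺ [He]2s²2p³, Be⁺ [He]2s¹.
The numbers (kJ/mol): N 2856, O 3388, Be 1757.
Hence IE_2: Be < N < O.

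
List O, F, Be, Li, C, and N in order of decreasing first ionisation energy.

Li is in period 2, group 1; Be is in period 2, group 2; C is in period 2, group 14; N is in period 2, group 15; O is in period 2, group 16; F is in period 2, group 17.
Removing the outermost electron gets harder across a period and easier down a group.
All lie in period 2; the across-period trend (first ionization energy increases left to right) applies, with the exception below.
Note the exception: N has a higher first ionization energy than O, contrary to the simple trend — pairing an electron in O's 2p⁴ costs repulsion energy, so O ionizes more easily than half-filled N (2p³).
Tabulated first ionization energy (kJ/mol): Li 520, Be 900, C 1086, N 1402, O 1314, F 1681.
So from highest to lowest: F > N > O > C > Be > Li.

F > N > O > C > Be > Li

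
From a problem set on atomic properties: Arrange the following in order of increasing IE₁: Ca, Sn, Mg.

Mg is in period 3, group 2; Ca is in period 4, group 2; Sn is in period 5, group 14.
Removing the outermost electron gets harder across a period and easier down a group.
Here both period and group differ, so the two effects have to be weighed against each other.
Sn > Ca: the two effects oppose for this pair; the across-period effect wins (709 vs 590 kJ/mol).
Mg > Sn: the two effects oppose for this pair; the down-group effect wins (738 vs 709 kJ/mol).
Approximate values (kJ/mol): Mg 738, Ca 590, Sn 709.
So from lowest to highest: Ca < Sn < Mg.

Ca < Sn < Mg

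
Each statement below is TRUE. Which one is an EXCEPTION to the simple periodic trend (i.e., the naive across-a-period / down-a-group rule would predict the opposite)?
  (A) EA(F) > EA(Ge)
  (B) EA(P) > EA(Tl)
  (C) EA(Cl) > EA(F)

The general trend: electron affinity increases across a period and decreases down a group.
(A) F (period 2, group 17) vs Ge (period 4, group 14): the stated order agrees with the simple trend.
(B) P (period 3, group 15) vs Tl (period 6, group 13): the stated order agrees with the simple trend.
(C) Cl (period 3, group 17) vs F (period 2, group 17): the stated order contradicts the simple trend.
The exception is (C): F's small 2p subshell makes the incoming electron feel strong e⁻–e⁻ repulsion, so Cl actually releases more energy on gaining an electron.

(C)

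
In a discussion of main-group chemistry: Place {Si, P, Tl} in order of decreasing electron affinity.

Si, P, Tl

Si is in period 3, group 14; P is in period 3, group 15; Tl is in period 6, group 13.
EA tends to increase across a period and decrease down a group, though the pattern is less regular than for IE or radius.
Neither a single period nor a single group — weigh both effects.
P > Tl: relative to Tl, both the across-period and down-group shifts push P's electron affinity up.
Si > P: this pair runs against the simple trend — see the exception note.
Note the exception: Si has a higher electron affinity than P, contrary to the simple trend — adding an electron to P's half-filled 3p³ is unfavourable, so Si (3p²) has the more exothermic EA.
Tabulated electron affinity (kJ/mol): Si 134, P 72, Tl 19.
So from highest to lowest: Si > P > Tl.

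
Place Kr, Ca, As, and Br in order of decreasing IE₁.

Across a period the outer electron is held more tightly (higher IE₁); down a group it sits in a higher shell, more shielded, and comes off more easily.
All lie in period 4, so first ionization energy increases left to right.
So from highest to lowest: Kr > Br > As > Ca.

Kr, Br, As, Ca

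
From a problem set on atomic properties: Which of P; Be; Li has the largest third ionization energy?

The third ionization energy removes an electron from the +2 ion. For each element: P²⁺ still has 3 valence electrons; Be²⁺ is the bare [He] core; Li²⁺ is already 1 electron into the core.
Breaking into a closed-shell core is much more expensive than removing a leftover valence electron — Li and Be have the largest IE_3 here.
Tabulated IE_3 (kJ/mol): P 2914, Be 14849, Li 11815.
Overall IE_3 order: P < Li < Be.

Be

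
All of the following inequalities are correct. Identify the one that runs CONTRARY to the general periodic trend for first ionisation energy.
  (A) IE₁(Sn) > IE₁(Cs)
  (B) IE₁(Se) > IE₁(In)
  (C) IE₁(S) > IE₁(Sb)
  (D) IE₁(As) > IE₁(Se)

The general trend: first ionisation energy increases across a period and decreases down a group.
(A) Sn (period 5, group 14) vs Cs (period 6, group 1): the stated order agrees with the simple trend.
(B) Se (period 4, group 16) vs In (period 5, group 13): the stated order agrees with the simple trend.
(C) S (period 3, group 16) vs Sb (period 5, group 15): the stated order agrees with the simple trend.
(D) As (period 4, group 15) vs Se (period 4, group 16): the stated order contradicts the simple trend.
The exception is (D): Se (4p⁴) ionizes more easily than half-filled As (4p³).

(D)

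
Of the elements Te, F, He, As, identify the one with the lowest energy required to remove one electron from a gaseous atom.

Te

He is in period 1, group 18; F is in period 2, group 17; As is in period 4, group 15; Te is in period 5, group 16.
Across a period the outer electron is held more tightly (higher IE₁); down a group it sits in a higher shell, more shielded, and comes off more easily.
Here both period and group differ, so the two effects have to be weighed against each other.
As > Te: period and group pull opposite ways; the down-group shift dominates (947 vs 869 kJ/mol).
F > As: both effects reinforce here, so F is clearly the higher of the two.
He > F: relative to F, both the across-period and down-group shifts push He's first ionization energy up.
For reference (kJ/mol): He 2372, F 1681, As 947, Te 869.
The lowest energy required to remove one electron from a gaseous atom among these belongs to Te.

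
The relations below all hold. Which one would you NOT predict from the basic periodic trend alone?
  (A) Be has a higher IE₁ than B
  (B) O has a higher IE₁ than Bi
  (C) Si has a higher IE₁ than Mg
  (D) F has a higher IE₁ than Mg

(A)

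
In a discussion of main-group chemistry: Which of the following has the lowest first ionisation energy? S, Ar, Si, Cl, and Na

Na

Na is in period 3, group 1; Si is in period 3, group 14; S is in period 3, group 16; Cl is in period 3, group 17; Ar is in period 3, group 18.
Across a period the outer electron is held more tightly (higher IE₁); down a group it sits in a higher shell, more shielded, and comes off more easily.
All lie in period 3, so first ionization energy increases left to right.
The lowest first ionisation energy among these belongs to Na.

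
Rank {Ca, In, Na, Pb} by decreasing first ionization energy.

Na is in period 3, group 1; Ca is in period 4, group 2; In is in period 5, group 13; Pb is in period 6, group 14.
First ionization energy rises across a period (greater Z_eff holds electrons more tightly) and falls down a group (valence electrons are farther from the nucleus).
A diagonal step moves right (one effect) and down (the opposite effect) at once.
In > Na: period and group pull opposite ways; the across-period shift dominates (558 vs 496 kJ/mol).
Ca > In: the two effects oppose for this pair; the down-group effect wins (590 vs 558 kJ/mol).
Pb > Ca: period and group pull opposite ways; the across-period shift dominates (716 vs 590 kJ/mol).
Tabulated first ionization energy (kJ/mol): Na 496, Ca 590, In 558, Pb 716.
So from highest to lowest: Pb > Ca > In > Na.

Pb > Ca > In > Na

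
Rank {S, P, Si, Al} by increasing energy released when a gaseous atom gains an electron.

Al is in period 3, group 13; Si is in period 3, group 14; P is in period 3, group 15; S is in period 3, group 16.
Electron affinity generally becomes more exothermic across a period toward the halogens and less exothermic down a group.
All lie in period 3; the across-period trend (electron affinity increases left to right) applies, with the exception below.
Note the exception: Si has a higher electron affinity than P, contrary to the simple trend — adding an electron to P's half-filled 3p³ is unfavourable, so Si (3p²) has the more exothermic EA.
Approximate values (kJ/mol): Al 42, Si 134, P 72, S 200.
So from lowest to highest: Al < P < Si < S.

Al < P < Si < S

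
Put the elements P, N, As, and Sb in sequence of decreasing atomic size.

N is in period 2, group 15; P is in period 3, group 15; As is in period 4, group 15; Sb is in period 5, group 15.
Across a period the added protons contract the valence shell; down a group each new principal shell makes the atom larger.
All are in group 15, so atomic radius increases down the group.
So from largest to smallest: Sb > As > P > N.

Sb > As > P > N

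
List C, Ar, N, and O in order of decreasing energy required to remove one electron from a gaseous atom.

Ar > N > O > C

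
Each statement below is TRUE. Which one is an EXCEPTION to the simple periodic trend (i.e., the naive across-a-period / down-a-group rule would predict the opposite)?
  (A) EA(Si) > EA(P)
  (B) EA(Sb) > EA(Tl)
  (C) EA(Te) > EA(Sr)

(A)

The general trend: electron affinity increases across a period and decreases down a group.
(A) Si (period 3, group 14) vs P (period 3, group 15): the stated order contradicts the simple trend.
(B) Sb (period 5, group 15) vs Tl (period 6, group 13): the stated order agrees with the simple trend.
(C) Te (period 5, group 16) vs Sr (period 5, group 2): the stated order agrees with the simple trend.
The exception is (A): adding an electron to P's half-filled 3p³ is unfavourable, so Si (3p²) has the more exothermic EA.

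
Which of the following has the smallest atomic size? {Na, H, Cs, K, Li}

H

Atomic radius shrinks across a period as nuclear charge pulls the same shell inward, and grows down a group as new shells are added.
All are in group 1, so atomic radius increases down the group.
The smallest atomic size among these belongs to H.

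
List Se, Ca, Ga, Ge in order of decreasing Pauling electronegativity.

Se, Ge, Ga, Ca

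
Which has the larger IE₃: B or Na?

IE_3 is the cost of taking one more electron from the +2 cation: B²⁺ still has 1 valence electron; Na²⁺ is already 1 electron into the core.
Breaking into a closed-shell core is much more expensive than removing a leftover valence electron — Na has the largest IE_3 here.
The numbers (kJ/mol): B 3660, Na 6910.
Hence IE_3: B < Na.

Na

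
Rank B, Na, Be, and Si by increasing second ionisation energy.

IE_2 is the cost of taking one more electron from the +1 cation: B⁺ still has 2 valence electrons; Na⁺ is the bare [Ne] core; Be⁺ still has 1 valence electron; Si⁺ still has 3 valence electrons.
Pulling an electron out of a noble-gas core costs far more than removing a remaining valence electron, so Na sits at the high end of IE_2.
Valence configurations: B⁺ [He]2s², Be⁺ [He]2s¹, Si⁺ [Ne]3s²3p¹.
Approximate IE_2 values (kJ/mol): B 2427, Na 4562, Be 1757, Si 1577.
Overall IE_2 order: Si < Be < B < Na.

Si, Be, B, Na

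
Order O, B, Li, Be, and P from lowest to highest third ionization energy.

P, B, O, Li, Be

The third ionization energy removes an electron from the +2 ion. For each element: O²⁺ still has 4 valence electrons; B²⁺ still has 1 valence electron; Li²⁺ is already 1 electron into the core; Be²⁺ is the bare [He] core; P²⁺ still has 3 valence electrons.
Core electrons are held far more tightly than valence electrons, so Li and Be top the IE_3 order.
Valence configurations: O²⁺ [He]2s²2p², B²⁺ [He]2s¹, P²⁺ [Ne]3s²3p¹.
Approximate IE_3 values (kJ/mol): O 5300, B 3660, Li 11815, Be 14849, P 2914.
Overall IE_3 order: P < B < O < Li < Be.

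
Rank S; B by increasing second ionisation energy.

S < B

The second ionization energy removes an electron from the +1 ion. For each element: S⁺ still has 5 valence electrons; B⁺ still has 2 valence electrons.
All are still removing valence electrons, so compare the +1 ions as you would atoms: IE_2 generally rises across a period (higher Z_eff) and falls down a group (larger shell), subject to the usual subshell exceptions.
Valence configurations: S⁺ [Ne]3s²3p³, B⁺ [He]2s².
Approximate IE_2 values (kJ/mol): S 2252, B 2427.
Hence IE_2: S < B.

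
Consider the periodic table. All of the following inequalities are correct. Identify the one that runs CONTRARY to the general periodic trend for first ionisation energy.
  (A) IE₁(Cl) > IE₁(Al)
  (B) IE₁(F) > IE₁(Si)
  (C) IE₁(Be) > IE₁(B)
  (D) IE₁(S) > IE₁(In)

The general trend: first ionisation energy increases across a period and decreases down a group.
(A) Cl (period 3, group 17) vs Al (period 3, group 13): the stated order agrees with the simple trend.
(B) F (period 2, group 17) vs Si (period 3, group 14): the stated order agrees with the simple trend.
(C) Be (period 2, group 2) vs B (period 2, group 13): the stated order contradicts the simple trend.
(D) S (period 3, group 16) vs In (period 5, group 13): the stated order agrees with the simple trend.
The exception is (C): removing B's lone 2p electron is easier than breaking Be's filled 2s².

(C)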